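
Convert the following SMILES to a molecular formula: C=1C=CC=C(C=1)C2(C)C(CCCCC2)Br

Heavy atoms from the SMILES: 1 Br, 14 C.
Implicit hydrogens by atom environment:
  5 × C: 2 H each → 10
  5 × C (aromatic): 1 H each → 5
  1 × Br: no H
  1 × C: 3 H
  1 × C: 1 H
  1 × C: no H
  1 × C (aromatic): no H
  Total hydrogens = 19.
Molecular formula: C14H19Br

C14H19Br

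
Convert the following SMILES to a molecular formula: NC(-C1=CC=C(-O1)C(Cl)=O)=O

C6H4ClNO3

Heavy atoms from the SMILES: 6 C, 1 Cl, 1 N, 3 O.
Implicit hydrogens by atom environment:
  2 × C (aromatic): 1 H each → 2
  2 × C (aromatic): no H
  2 × C: no H
  2 × O: no H
  1 × Cl: no H
  1 × N: 2 H
  1 × O (aromatic): no H
  Total hydrogens = 4.
Molecular formula: C6H4ClNO3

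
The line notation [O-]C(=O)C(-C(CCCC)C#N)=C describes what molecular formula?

C9H12NO2-

Heavy atoms from the SMILES: 9 C, 1 N, 2 O.
Implicit hydrogens by atom environment:
  4 × C: 2 H each → 8
  3 × C: no H
  1 × C: 3 H
  1 × C: 1 H
  1 × N: no H
  1 × O: no H
  1 × O (charge -1): no H
  Total hydrogens = 12.
Net charge -1.
Molecular formula: C9H12NO2-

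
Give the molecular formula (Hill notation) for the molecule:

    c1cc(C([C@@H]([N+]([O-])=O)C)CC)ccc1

Heavy atoms from the SMILES: 11 C, 1 N, 2 O.
Implicit hydrogens by atom environment:
  5 × C (aromatic): 1 H each → 5
  2 × C: 3 H each → 6
  2 × C: 1 H each → 2
  1 × C: 2 H
  1 × C (aromatic): no H
  1 × N (charge +1): no H
  1 × O: no H
  1 × O (charge -1): no H
  Total hydrogens = 15.
Molecular formula: C11H15NO2

C11H15NO2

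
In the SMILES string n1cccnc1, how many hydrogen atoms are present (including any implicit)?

4

Hydrogens are implicit in SMILES; fill each atom to its normal valence:
  4 × C (aromatic): 1 H each → 4
  2 × N (aromatic): no H
  Total hydrogens = 4.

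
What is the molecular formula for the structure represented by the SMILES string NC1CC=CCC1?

C6H11N

Heavy atoms from the SMILES: 6 C, 1 N.
Implicit hydrogens by atom environment:
  3 × C: 2 H each → 6
  3 × C: 1 H each → 3
  1 × N: 2 H
  Total hydrogens = 11.
Molecular formula: C6H11N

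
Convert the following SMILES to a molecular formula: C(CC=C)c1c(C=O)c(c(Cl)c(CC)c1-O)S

Heavy atoms from the SMILES: 13 C, 1 Cl, 2 O, 1 S.
Implicit hydrogens by atom environment:
  6 × C (aromatic): no H
  4 × C: 2 H each → 8
  2 × C: 1 H each → 2
  1 × C: 3 H
  1 × Cl: no H
  1 × O: 1 H
  1 × O: no H
  1 × S: 1 H
  Total hydrogens = 15.
Molecular formula: C13H15ClO2S

C13H15ClO2S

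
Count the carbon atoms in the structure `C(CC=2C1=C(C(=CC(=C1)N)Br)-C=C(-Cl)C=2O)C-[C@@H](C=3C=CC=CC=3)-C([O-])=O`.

The symbol for carbon appears 21 times in the SMILES. (Cl is a single chlorine, not C + l.)

21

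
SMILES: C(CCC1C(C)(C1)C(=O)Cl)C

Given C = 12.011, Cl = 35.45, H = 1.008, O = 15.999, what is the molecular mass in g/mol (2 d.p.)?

174.67

Molecular formula: C9H15ClO.
M = 9×12.011 + 1×35.45 + 15×1.008 + 1×15.999 = 174.67 g/mol.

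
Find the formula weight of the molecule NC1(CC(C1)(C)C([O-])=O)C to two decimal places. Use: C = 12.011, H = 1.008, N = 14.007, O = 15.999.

142.18

Molecular formula: C7H12NO2-.
M = 7×12.011 + 12×1.008 + 1×14.007 + 2×15.999 = 142.18 g/mol.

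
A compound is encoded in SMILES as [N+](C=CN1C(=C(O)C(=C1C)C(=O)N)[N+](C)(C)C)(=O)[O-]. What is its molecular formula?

Heavy atoms from the SMILES: 11 C, 4 N, 4 O.
Implicit hydrogens by atom environment:
  4 × C: 3 H each → 12
  4 × C (aromatic): no H
  2 × C: 1 H each → 2
  2 × N (charge +1): no H
  2 × O: no H
  1 × C: no H
  1 × N: 2 H
  1 × N (aromatic): no H
  1 × O: 1 H
  1 × O (charge -1): no H
  Total hydrogens = 17.
Net charge +1.
Molecular formula: C11H17N4O4+

C11H17N4O4+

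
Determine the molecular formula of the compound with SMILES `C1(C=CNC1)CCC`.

C7H13N

Heavy atoms from the SMILES: 7 C, 1 N.
Implicit hydrogens by atom environment:
  3 × C: 2 H each → 6
  3 × C: 1 H each → 3
  1 × C: 3 H
  1 × N: 1 H
  Total hydrogens = 13.
Molecular formula: C7H13N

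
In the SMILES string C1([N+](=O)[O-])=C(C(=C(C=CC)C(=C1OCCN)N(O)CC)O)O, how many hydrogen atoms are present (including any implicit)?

19

Hydrogens are implicit in SMILES; fill each atom to its normal valence:
  6 × C (aromatic): no H
  3 × C: 2 H each → 6
  3 × O: 1 H each → 3
  2 × C: 3 H each → 6
  2 × C: 1 H each → 2
  2 × O: no H
  1 × N: 2 H
  1 × N: no H
  1 × N (charge +1): no H
  1 × O (charge -1): no H
  Total hydrogens = 19.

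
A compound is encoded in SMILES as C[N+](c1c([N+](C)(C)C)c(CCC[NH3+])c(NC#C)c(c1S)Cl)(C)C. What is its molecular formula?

[C17H30ClN4S]3+

Heavy atoms from the SMILES: 17 C, 1 Cl, 4 N, 1 S.
Implicit hydrogens by atom environment:
  6 × C: 3 H each → 18
  6 × C (aromatic): no H
  3 × C: 2 H each → 6
  2 × N (charge +1): no H
  1 × C: 1 H
  1 × C: no H
  1 × Cl: no H
  1 × N (charge +1): 3 H
  1 × N: 1 H
  1 × S: 1 H
  Total hydrogens = 30.
Net charge +3.
Molecular formula: [C17H30ClN4S]3+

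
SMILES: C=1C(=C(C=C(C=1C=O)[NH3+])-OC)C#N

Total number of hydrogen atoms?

Hydrogens are implicit in SMILES; fill each atom to its normal valence:
  4 × C (aromatic): no H
  2 × C (aromatic): 1 H each → 2
  2 × O: no H
  1 × C: 3 H
  1 × C: 1 H
  1 × C: no H
  1 × N (charge +1): 3 H
  1 × N: no H
  Total hydrogens = 9.

9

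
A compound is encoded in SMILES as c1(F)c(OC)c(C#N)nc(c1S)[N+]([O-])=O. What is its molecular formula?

C7H4FN3O3S

Heavy atoms from the SMILES: 7 C, 1 F, 3 N, 3 O, 1 S.
Implicit hydrogens by atom environment:
  5 × C (aromatic): no H
  2 × O: no H
  1 × C: 3 H
  1 × C: no H
  1 × F: no H
  1 × N (aromatic): no H
  1 × N (charge +1): no H
  1 × N: no H
  1 × O (charge -1): no H
  1 × S: 1 H
  Total hydrogens = 4.
Molecular formula: C7H4FN3O3S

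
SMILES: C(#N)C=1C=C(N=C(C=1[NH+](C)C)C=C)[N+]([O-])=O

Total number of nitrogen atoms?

4

The symbol for nitrogen appears 4 times in the SMILES.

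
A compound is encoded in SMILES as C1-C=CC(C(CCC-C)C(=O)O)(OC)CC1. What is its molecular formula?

C13H22O3

Heavy atoms from the SMILES: 13 C, 3 O.
Implicit hydrogens by atom environment:
  6 × C: 2 H each → 12
  3 × C: 1 H each → 3
  2 × C: 3 H each → 6
  2 × C: no H
  2 × O: no H
  1 × O: 1 H
  Total hydrogens = 22.
Molecular formula: C13H22O3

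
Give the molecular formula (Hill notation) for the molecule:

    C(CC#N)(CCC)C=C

C8H13N

Heavy atoms from the SMILES: 8 C, 1 N.
Implicit hydrogens by atom environment:
  4 × C: 2 H each → 8
  2 × C: 1 H each → 2
  1 × C: 3 H
  1 × C: no H
  1 × N: no H
  Total hydrogens = 13.
Molecular formula: C8H13N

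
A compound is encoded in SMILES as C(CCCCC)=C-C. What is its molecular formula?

Heavy atoms from the SMILES: 8 C.
Implicit hydrogens by atom environment:
  4 × C: 2 H each → 8
  2 × C: 3 H each → 6
  2 × C: 1 H each → 2
  Total hydrogens = 16.
Molecular formula: C8H16

C8H16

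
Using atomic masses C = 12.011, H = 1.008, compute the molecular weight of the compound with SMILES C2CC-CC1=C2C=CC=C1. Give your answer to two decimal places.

132.21

Molecular formula: C10H12.
M = 10×12.011 + 12×1.008 = 132.21 g/mol.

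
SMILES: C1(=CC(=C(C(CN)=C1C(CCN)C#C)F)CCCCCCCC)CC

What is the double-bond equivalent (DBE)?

Molecular formula from the SMILES: C22H35FN2.
DoU = (2C + 2 + N − H − X)/2 = (2·22 + 2 + 2 − 35 − 1)/2 = 12/2 = 6.
(Structurally: 1 ring(s) + 5 π bond(s) = 6.)

6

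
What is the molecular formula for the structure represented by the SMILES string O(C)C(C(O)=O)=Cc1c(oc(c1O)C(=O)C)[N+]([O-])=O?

C10H9NO8

Heavy atoms from the SMILES: 10 C, 1 N, 8 O.
Implicit hydrogens by atom environment:
  4 × C (aromatic): no H
  4 × O: no H
  3 × C: no H
  2 × C: 3 H each → 6
  2 × O: 1 H each → 2
  1 × C: 1 H
  1 × N (charge +1): no H
  1 × O (aromatic): no H
  1 × O (charge -1): no H
  Total hydrogens = 9.
Molecular formula: C10H9NO8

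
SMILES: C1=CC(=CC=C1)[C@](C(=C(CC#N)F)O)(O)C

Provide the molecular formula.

C12H12FNO2

Heavy atoms from the SMILES: 12 C, 1 F, 1 N, 2 O.
Implicit hydrogens by atom environment:
  5 × C (aromatic): 1 H each → 5
  4 × C: no H
  2 × O: 1 H each → 2
  1 × C: 3 H
  1 × C: 2 H
  1 × C (aromatic): no H
  1 × F: no H
  1 × N: no H
  Total hydrogens = 12.
Molecular formula: C12H12FNO2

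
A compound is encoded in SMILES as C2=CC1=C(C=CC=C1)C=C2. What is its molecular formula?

Heavy atoms from the SMILES: 10 C.
Implicit hydrogens by atom environment:
  8 × C (aromatic): 1 H each → 8
  2 × C (aromatic): no H
  Total hydrogens = 8.
Molecular formula: C10H8

C10H8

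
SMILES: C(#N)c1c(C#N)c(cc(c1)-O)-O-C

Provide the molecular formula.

C9H6N2O2

Heavy atoms from the SMILES: 9 C, 2 N, 2 O.
Implicit hydrogens by atom environment:
  4 × C (aromatic): no H
  2 × C (aromatic): 1 H each → 2
  2 × C: no H
  2 × N: no H
  1 × C: 3 H
  1 × O: 1 H
  1 × O: no H
  Total hydrogens = 6.
Molecular formula: C9H6N2O2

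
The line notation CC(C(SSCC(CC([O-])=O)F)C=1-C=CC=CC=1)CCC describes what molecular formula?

C16H22FO2S2-

Heavy atoms from the SMILES: 16 C, 1 F, 2 O, 2 S.
Implicit hydrogens by atom environment:
  5 × C (aromatic): 1 H each → 5
  4 × C: 2 H each → 8
  3 × C: 1 H each → 3
  2 × C: 3 H each → 6
  2 × S: no H
  1 × C: no H
  1 × C (aromatic): no H
  1 × F: no H
  1 × O: no H
  1 × O (charge -1): no H
  Total hydrogens = 22.
Net charge -1.
Molecular formula: C16H22FO2S2-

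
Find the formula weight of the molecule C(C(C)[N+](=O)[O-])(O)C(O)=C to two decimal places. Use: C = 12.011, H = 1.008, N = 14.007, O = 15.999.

Molecular formula: C5H9NO4.
M = 5×12.011 + 9×1.008 + 1×14.007 + 4×15.999 = 147.13 g/mol.

147.13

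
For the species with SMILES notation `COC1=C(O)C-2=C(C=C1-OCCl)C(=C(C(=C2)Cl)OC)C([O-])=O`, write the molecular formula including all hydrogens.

C14H11Cl2O6-

Heavy atoms from the SMILES: 14 C, 2 Cl, 6 O.
Implicit hydrogens by atom environment:
  8 × C (aromatic): no H
  4 × O: no H
  2 × C: 3 H each → 6
  2 × C (aromatic): 1 H each → 2
  2 × Cl: no H
  1 × C: 2 H
  1 × C: no H
  1 × O: 1 H
  1 × O (charge -1): no H
  Total hydrogens = 11.
Net charge -1.
Molecular formula: C14H11Cl2O6-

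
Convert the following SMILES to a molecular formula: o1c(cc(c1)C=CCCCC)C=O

C11H14O2

Heavy atoms from the SMILES: 11 C, 2 O.
Implicit hydrogens by atom environment:
  3 × C: 2 H each → 6
  3 × C: 1 H each → 3
  2 × C (aromatic): 1 H each → 2
  2 × C (aromatic): no H
  1 × C: 3 H
  1 × O (aromatic): no H
  1 × O: no H
  Total hydrogens = 14.
Molecular formula: C11H14O2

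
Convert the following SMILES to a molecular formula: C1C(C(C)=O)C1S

C5H8OS

Heavy atoms from the SMILES: 5 C, 1 O, 1 S.
Implicit hydrogens by atom environment:
  2 × C: 1 H each → 2
  1 × C: 3 H
  1 × C: 2 H
  1 × C: no H
  1 × O: no H
  1 × S: 1 H
  Total hydrogens = 8.
Molecular formula: C5H8OS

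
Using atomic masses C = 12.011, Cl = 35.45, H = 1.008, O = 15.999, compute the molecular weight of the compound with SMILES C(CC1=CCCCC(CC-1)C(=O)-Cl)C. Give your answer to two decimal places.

214.73

Molecular formula: C12H19ClO.
M = 12×12.011 + 1×35.45 + 19×1.008 + 1×15.999 = 214.73 g/mol.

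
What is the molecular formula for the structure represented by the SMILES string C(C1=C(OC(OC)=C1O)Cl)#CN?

C7H6ClNO3

Heavy atoms from the SMILES: 7 C, 1 Cl, 1 N, 3 O.
Implicit hydrogens by atom environment:
  4 × C (aromatic): no H
  2 × C: no H
  1 × C: 3 H
  1 × Cl: no H
  1 × N: 2 H
  1 × O: 1 H
  1 × O (aromatic): no H
  1 × O: no H
  Total hydrogens = 6.
Molecular formula: C7H6ClNO3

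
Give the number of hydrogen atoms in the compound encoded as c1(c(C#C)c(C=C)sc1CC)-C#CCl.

9

Hydrogens are implicit in SMILES; fill each atom to its normal valence:
  4 × C (aromatic): no H
  3 × C: no H
  2 × C: 2 H each → 4
  2 × C: 1 H each → 2
  1 × C: 3 H
  1 × Cl: no H
  1 × S (aromatic): no H
  Total hydrogens = 9.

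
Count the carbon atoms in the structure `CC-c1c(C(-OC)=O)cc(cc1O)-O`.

The symbol for carbon appears 10 times in the SMILES. Lowercase c denotes aromatic carbon and counts toward C.

10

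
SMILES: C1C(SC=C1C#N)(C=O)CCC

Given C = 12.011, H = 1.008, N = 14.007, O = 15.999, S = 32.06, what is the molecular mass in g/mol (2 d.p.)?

Molecular formula: C9H11NOS.
M = 9×12.011 + 11×1.008 + 1×14.007 + 1×15.999 + 1×32.06 = 181.25 g/mol.

181.25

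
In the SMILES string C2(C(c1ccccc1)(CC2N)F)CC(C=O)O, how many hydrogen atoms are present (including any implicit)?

Hydrogens are implicit in SMILES; fill each atom to its normal valence:
  5 × C (aromatic): 1 H each → 5
  4 × C: 1 H each → 4
  2 × C: 2 H each → 4
  1 × C: no H
  1 × C (aromatic): no H
  1 × F: no H
  1 × N: 2 H
  1 × O: 1 H
  1 × O: no H
  Total hydrogens = 16.

16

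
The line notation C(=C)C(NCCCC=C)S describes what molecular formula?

Heavy atoms from the SMILES: 8 C, 1 N, 1 S.
Implicit hydrogens by atom environment:
  5 × C: 2 H each → 10
  3 × C: 1 H each → 3
  1 × N: 1 H
  1 × S: 1 H
  Total hydrogens = 15.
Molecular formula: C8H15NS

C8H15NS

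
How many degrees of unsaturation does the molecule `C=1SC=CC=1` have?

Molecular formula from the SMILES: C4H4S.
DoU = (2C + 2 + N − H − X)/2 = (2·4 + 2 + 0 − 4 − 0)/2 = 6/2 = 3.
(Structurally: 1 ring(s) + 2 π bond(s) = 3.)

3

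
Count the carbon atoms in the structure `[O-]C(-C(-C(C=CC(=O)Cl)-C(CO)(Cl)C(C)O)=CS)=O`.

11

The symbol for carbon appears 11 times in the SMILES. (Cl is a single chlorine, not C + l.)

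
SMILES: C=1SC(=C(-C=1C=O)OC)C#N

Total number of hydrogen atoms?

Hydrogens are implicit in SMILES; fill each atom to its normal valence:
  3 × C (aromatic): no H
  2 × O: no H
  1 × C: 3 H
  1 × C (aromatic): 1 H
  1 × C: 1 H
  1 × C: no H
  1 × N: no H
  1 × S (aromatic): no H
  Total hydrogens = 5.

5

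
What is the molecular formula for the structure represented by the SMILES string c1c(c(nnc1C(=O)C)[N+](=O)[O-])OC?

Heavy atoms from the SMILES: 7 C, 3 N, 4 O.
Implicit hydrogens by atom environment:
  3 × C (aromatic): no H
  3 × O: no H
  2 × C: 3 H each → 6
  2 × N (aromatic): no H
  1 × C (aromatic): 1 H
  1 × C: no H
  1 × N (charge +1): no H
  1 × O (charge -1): no H
  Total hydrogens = 7.
Molecular formula: C7H7N3O4

C7H7N3O4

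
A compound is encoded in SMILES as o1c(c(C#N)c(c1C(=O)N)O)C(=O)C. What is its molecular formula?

Heavy atoms from the SMILES: 8 C, 2 N, 4 O.
Implicit hydrogens by atom environment:
  4 × C (aromatic): no H
  3 × C: no H
  2 × O: no H
  1 × C: 3 H
  1 × N: 2 H
  1 × N: no H
  1 × O: 1 H
  1 × O (aromatic): no H
  Total hydrogens = 6.
Molecular formula: C8H6N2O4

C8H6N2O4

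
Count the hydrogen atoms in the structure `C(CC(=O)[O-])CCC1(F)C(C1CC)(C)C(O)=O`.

Hydrogens are implicit in SMILES; fill each atom to its normal valence:
  5 × C: 2 H each → 10
  4 × C: no H
  2 × C: 3 H each → 6
  2 × O: no H
  1 × C: 1 H
  1 × F: no H
  1 × O: 1 H
  1 × O (charge -1): no H
  Total hydrogens = 18.

18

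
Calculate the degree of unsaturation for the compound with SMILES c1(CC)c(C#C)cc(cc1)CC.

6

Molecular formula from the SMILES: C12H14.
DoU = (2C + 2 + N − H − X)/2 = (2·12 + 2 + 0 − 14 − 0)/2 = 12/2 = 6.
(Structurally: 1 ring(s) + 5 π bond(s) = 6.)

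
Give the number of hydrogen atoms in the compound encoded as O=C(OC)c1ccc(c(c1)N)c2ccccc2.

Hydrogens are implicit in SMILES; fill each atom to its normal valence:
  8 × C (aromatic): 1 H each → 8
  4 × C (aromatic): no H
  2 × O: no H
  1 × C: 3 H
  1 × C: no H
  1 × N: 2 H
  Total hydrogens = 13.

13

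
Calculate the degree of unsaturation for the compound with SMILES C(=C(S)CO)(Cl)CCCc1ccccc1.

Molecular formula from the SMILES: C12H15ClOS.
DoU = (2C + 2 + N − H − X)/2 = (2·12 + 2 + 0 − 15 − 1)/2 = 10/2 = 5.
(Structurally: 1 ring(s) + 4 π bond(s) = 5.)

5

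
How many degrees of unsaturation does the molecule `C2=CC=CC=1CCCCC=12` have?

5

Molecular formula from the SMILES: C10H12.
DoU = (2C + 2 + N − H − X)/2 = (2·10 + 2 + 0 − 12 − 0)/2 = 10/2 = 5.
(Structurally: 2 ring(s) + 3 π bond(s) = 5.)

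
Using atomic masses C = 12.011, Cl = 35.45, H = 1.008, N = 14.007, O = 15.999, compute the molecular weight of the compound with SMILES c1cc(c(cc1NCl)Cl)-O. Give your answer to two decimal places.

Molecular formula: C6H5Cl2NO.
M = 6×12.011 + 2×35.45 + 5×1.008 + 1×14.007 + 1×15.999 = 178.01 g/mol.

178.01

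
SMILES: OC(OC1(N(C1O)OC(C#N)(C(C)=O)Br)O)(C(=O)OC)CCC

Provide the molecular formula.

C12H17BrN2O8

Heavy atoms from the SMILES: 1 Br, 12 C, 2 N, 8 O.
Implicit hydrogens by atom environment:
  6 × C: no H
  5 × O: no H
  3 × C: 3 H each → 9
  3 × O: 1 H each → 3
  2 × C: 2 H each → 4
  2 × N: no H
  1 × Br: no H
  1 × C: 1 H
  Total hydrogens = 17.
Molecular formula: C12H17BrN2O8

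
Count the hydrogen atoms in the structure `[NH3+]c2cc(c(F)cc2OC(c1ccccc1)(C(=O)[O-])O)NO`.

13

Hydrogens are implicit in SMILES; fill each atom to its normal valence:
  7 × C (aromatic): 1 H each → 7
  5 × C (aromatic): no H
  2 × C: no H
  2 × O: 1 H each → 2
  2 × O: no H
  1 × F: no H
  1 × N (charge +1): 3 H
  1 × N: 1 H
  1 × O (charge -1): no H
  Total hydrogens = 13.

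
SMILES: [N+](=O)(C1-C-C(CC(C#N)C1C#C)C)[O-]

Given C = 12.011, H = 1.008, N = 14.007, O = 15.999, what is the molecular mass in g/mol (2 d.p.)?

192.22

Molecular formula: C10H12N2O2.
M = 10×12.011 + 12×1.008 + 2×14.007 + 2×15.999 = 192.22 g/mol.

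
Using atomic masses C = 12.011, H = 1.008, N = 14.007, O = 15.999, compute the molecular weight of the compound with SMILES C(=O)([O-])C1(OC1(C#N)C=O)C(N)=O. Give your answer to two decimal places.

Molecular formula: C6H3N2O5-.
M = 6×12.011 + 3×1.008 + 2×14.007 + 5×15.999 = 183.10 g/mol.

183.10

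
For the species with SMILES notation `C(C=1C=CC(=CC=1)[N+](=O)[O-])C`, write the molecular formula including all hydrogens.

Heavy atoms from the SMILES: 8 C, 1 N, 2 O.
Implicit hydrogens by atom environment:
  4 × C (aromatic): 1 H each → 4
  2 × C (aromatic): no H
  1 × C: 3 H
  1 × C: 2 H
  1 × N (charge +1): no H
  1 × O: no H
  1 × O (charge -1): no H
  Total hydrogens = 9.
Molecular formula: C8H9NO2

C8H9NO2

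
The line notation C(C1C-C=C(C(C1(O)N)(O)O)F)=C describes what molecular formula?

C8H12FNO3

Heavy atoms from the SMILES: 8 C, 1 F, 1 N, 3 O.
Implicit hydrogens by atom environment:
  3 × C: 1 H each → 3
  3 × C: no H
  3 × O: 1 H each → 3
  2 × C: 2 H each → 4
  1 × F: no H
  1 × N: 2 H
  Total hydrogens = 12.
Molecular formula: C8H12FNO3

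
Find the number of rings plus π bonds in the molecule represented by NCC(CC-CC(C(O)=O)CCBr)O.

1

Molecular formula from the SMILES: C9H18BrNO3.
DoU = (2C + 2 + N − H − X)/2 = (2·9 + 2 + 1 − 18 − 1)/2 = 2/2 = 1.
(Structurally: 0 ring(s) + 1 π bond(s) = 1.)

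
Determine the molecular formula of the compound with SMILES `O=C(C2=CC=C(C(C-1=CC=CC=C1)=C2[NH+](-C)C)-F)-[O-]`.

Heavy atoms from the SMILES: 15 C, 1 F, 1 N, 2 O.
Implicit hydrogens by atom environment:
  7 × C (aromatic): 1 H each → 7
  5 × C (aromatic): no H
  2 × C: 3 H each → 6
  1 × C: no H
  1 × F: no H
  1 × N (charge +1): 1 H
  1 × O: no H
  1 × O (charge -1): no H
  Total hydrogens = 14.
Molecular formula: C15H14FNO2

C15H14FNO2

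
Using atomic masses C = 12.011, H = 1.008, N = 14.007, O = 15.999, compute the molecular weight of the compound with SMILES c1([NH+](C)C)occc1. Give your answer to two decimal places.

112.15

Molecular formula: C6H10NO+.
M = 6×12.011 + 10×1.008 + 1×14.007 + 1×15.999 = 112.15 g/mol.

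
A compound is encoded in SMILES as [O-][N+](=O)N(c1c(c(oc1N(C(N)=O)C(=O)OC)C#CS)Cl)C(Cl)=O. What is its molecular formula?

Heavy atoms from the SMILES: 10 C, 2 Cl, 4 N, 7 O, 1 S.
Implicit hydrogens by atom environment:
  5 × C: no H
  5 × O: no H
  4 × C (aromatic): no H
  2 × Cl: no H
  2 × N: no H
  1 × C: 3 H
  1 × N: 2 H
  1 × N (charge +1): no H
  1 × O (aromatic): no H
  1 × O (charge -1): no H
  1 × S: 1 H
  Total hydrogens = 6.
Molecular formula: C10H6Cl2N4O7S

C10H6Cl2N4O7S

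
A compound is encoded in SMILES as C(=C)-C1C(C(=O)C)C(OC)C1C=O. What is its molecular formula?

Heavy atoms from the SMILES: 10 C, 3 O.
Implicit hydrogens by atom environment:
  6 × C: 1 H each → 6
  3 × O: no H
  2 × C: 3 H each → 6
  1 × C: 2 H
  1 × C: no H
  Total hydrogens = 14.
Molecular formula: C10H14O3

C10H14O3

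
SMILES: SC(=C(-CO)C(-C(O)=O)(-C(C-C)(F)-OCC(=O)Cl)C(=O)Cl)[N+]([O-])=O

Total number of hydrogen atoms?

Hydrogens are implicit in SMILES; fill each atom to its normal valence:
  7 × C: no H
  5 × O: no H
  3 × C: 2 H each → 6
  2 × Cl: no H
  2 × O: 1 H each → 2
  1 × C: 3 H
  1 × F: no H
  1 × N (charge +1): no H
  1 × O (charge -1): no H
  1 × S: 1 H
  Total hydrogens = 12.

12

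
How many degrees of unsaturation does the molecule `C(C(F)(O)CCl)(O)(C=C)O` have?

Molecular formula from the SMILES: C5H8ClFO3.
DoU = (2C + 2 + N − H − X)/2 = (2·5 + 2 + 0 − 8 − 2)/2 = 2/2 = 1.
(Structurally: 0 ring(s) + 1 π bond(s) = 1.)

1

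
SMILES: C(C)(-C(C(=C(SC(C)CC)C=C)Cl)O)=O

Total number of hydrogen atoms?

17

Hydrogens are implicit in SMILES; fill each atom to its normal valence:
  3 × C: 3 H each → 9
  3 × C: 1 H each → 3
  3 × C: no H
  2 × C: 2 H each → 4
  1 × Cl: no H
  1 × O: 1 H
  1 × O: no H
  1 × S: no H
  Total hydrogens = 17.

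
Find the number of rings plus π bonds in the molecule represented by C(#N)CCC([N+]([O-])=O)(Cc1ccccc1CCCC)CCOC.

7

Molecular formula from the SMILES: C18H26N2O3.
DoU = (2C + 2 + N − H − X)/2 = (2·18 + 2 + 2 − 26 − 0)/2 = 14/2 = 7.
(Structurally: 1 ring(s) + 6 π bond(s) = 7.)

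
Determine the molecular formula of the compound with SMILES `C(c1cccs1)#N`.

C5H3NS

Heavy atoms from the SMILES: 5 C, 1 N, 1 S.
Implicit hydrogens by atom environment:
  3 × C (aromatic): 1 H each → 3
  1 × C (aromatic): no H
  1 × C: no H
  1 × N: no H
  1 × S (aromatic): no H
  Total hydrogens = 3.
Molecular formula: C5H3NS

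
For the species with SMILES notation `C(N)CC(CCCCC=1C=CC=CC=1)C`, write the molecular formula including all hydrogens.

Heavy atoms from the SMILES: 14 C, 1 N.
Implicit hydrogens by atom environment:
  6 × C: 2 H each → 12
  5 × C (aromatic): 1 H each → 5
  1 × C: 3 H
  1 × C: 1 H
  1 × C (aromatic): no H
  1 × N: 2 H
  Total hydrogens = 23.
Molecular formula: C14H23N

C14H23N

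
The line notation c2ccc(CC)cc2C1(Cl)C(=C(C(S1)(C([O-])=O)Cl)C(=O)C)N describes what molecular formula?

Heavy atoms from the SMILES: 15 C, 2 Cl, 1 N, 3 O, 1 S.
Implicit hydrogens by atom environment:
  6 × C: no H
  4 × C (aromatic): 1 H each → 4
  2 × C: 3 H each → 6
  2 × C (aromatic): no H
  2 × Cl: no H
  2 × O: no H
  1 × C: 2 H
  1 × N: 2 H
  1 × O (charge -1): no H
  1 × S: no H
  Total hydrogens = 14.
Net charge -1.
Molecular formula: C15H14Cl2NO3S-

C15H14Cl2NO3S-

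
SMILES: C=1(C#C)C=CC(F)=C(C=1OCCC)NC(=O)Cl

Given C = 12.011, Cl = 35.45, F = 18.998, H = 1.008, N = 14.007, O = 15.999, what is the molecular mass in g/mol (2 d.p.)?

255.67

Molecular formula: C12H11ClFNO2.
M = 12×12.011 + 1×35.45 + 1×18.998 + 11×1.008 + 1×14.007 + 2×15.999 = 255.67 g/mol.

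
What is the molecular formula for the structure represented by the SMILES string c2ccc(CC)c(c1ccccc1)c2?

C14H14

Heavy atoms from the SMILES: 14 C.
Implicit hydrogens by atom environment:
  9 × C (aromatic): 1 H each → 9
  3 × C (aromatic): no H
  1 × C: 3 H
  1 × C: 2 H
  Total hydrogens = 14.
Molecular formula: C14H14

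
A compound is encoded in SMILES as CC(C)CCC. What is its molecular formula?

Heavy atoms from the SMILES: 6 C.
Implicit hydrogens by atom environment:
  3 × C: 3 H each → 9
  2 × C: 2 H each → 4
  1 × C: 1 H
  Total hydrogens = 14.
Molecular formula: C6H14

C6H14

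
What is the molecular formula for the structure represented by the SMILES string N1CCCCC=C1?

Heavy atoms from the SMILES: 6 C, 1 N.
Implicit hydrogens by atom environment:
  4 × C: 2 H each → 8
  2 × C: 1 H each → 2
  1 × N: 1 H
  Total hydrogens = 11.
Molecular formula: C6H11N

C6H11N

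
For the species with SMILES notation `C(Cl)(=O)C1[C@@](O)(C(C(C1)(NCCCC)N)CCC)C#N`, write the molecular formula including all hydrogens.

C14H24ClN3O2

Heavy atoms from the SMILES: 14 C, 1 Cl, 3 N, 2 O.
Implicit hydrogens by atom environment:
  6 × C: 2 H each → 12
  4 × C: no H
  2 × C: 3 H each → 6
  2 × C: 1 H each → 2
  1 × Cl: no H
  1 × N: 2 H
  1 × N: 1 H
  1 × N: no H
  1 × O: 1 H
  1 × O: no H
  Total hydrogens = 24.
Molecular formula: C14H24ClN3O2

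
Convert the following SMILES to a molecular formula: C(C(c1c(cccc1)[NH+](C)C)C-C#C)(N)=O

Heavy atoms from the SMILES: 13 C, 2 N, 1 O.
Implicit hydrogens by atom environment:
  4 × C (aromatic): 1 H each → 4
  2 × C: 3 H each → 6
  2 × C: 1 H each → 2
  2 × C: no H
  2 × C (aromatic): no H
  1 × C: 2 H
  1 × N: 2 H
  1 × N (charge +1): 1 H
  1 × O: no H
  Total hydrogens = 17.
Net charge +1.
Molecular formula: C13H17N2O+

C13H17N2O+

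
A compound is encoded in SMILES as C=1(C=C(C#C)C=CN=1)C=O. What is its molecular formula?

C8H5NO

Heavy atoms from the SMILES: 8 C, 1 N, 1 O.
Implicit hydrogens by atom environment:
  3 × C (aromatic): 1 H each → 3
  2 × C: 1 H each → 2
  2 × C (aromatic): no H
  1 × C: no H
  1 × N (aromatic): no H
  1 × O: no H
  Total hydrogens = 5.
Molecular formula: C8H5NO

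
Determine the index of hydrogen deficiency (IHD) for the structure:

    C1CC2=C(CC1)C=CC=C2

5

Molecular formula from the SMILES: C10H12.
DoU = (2C + 2 + N − H − X)/2 = (2·10 + 2 + 0 − 12 − 0)/2 = 10/2 = 5.
(Structurally: 2 ring(s) + 3 π bond(s) = 5.)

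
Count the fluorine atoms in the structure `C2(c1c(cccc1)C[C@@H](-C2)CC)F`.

The symbol for fluorine appears 1 time in the SMILES.

1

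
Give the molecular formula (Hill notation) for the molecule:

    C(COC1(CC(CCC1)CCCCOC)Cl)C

C14H27ClO2

Heavy atoms from the SMILES: 14 C, 1 Cl, 2 O.
Implicit hydrogens by atom environment:
  10 × C: 2 H each → 20
  2 × C: 3 H each → 6
  2 × O: no H
  1 × C: 1 H
  1 × C: no H
  1 × Cl: no H
  Total hydrogens = 27.
Molecular formula: C14H27ClO2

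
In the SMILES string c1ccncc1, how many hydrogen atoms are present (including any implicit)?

5

Hydrogens are implicit in SMILES; fill each atom to its normal valence:
  5 × C (aromatic): 1 H each → 5
  1 × N (aromatic): no H
  Total hydrogens = 5.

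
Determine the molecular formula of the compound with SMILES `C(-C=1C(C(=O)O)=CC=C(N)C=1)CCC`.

C11H15NO2

Heavy atoms from the SMILES: 11 C, 1 N, 2 O.
Implicit hydrogens by atom environment:
  3 × C: 2 H each → 6
  3 × C (aromatic): 1 H each → 3
  3 × C (aromatic): no H
  1 × C: 3 H
  1 × C: no H
  1 × N: 2 H
  1 × O: 1 H
  1 × O: no H
  Total hydrogens = 15.
Molecular formula: C11H15NO2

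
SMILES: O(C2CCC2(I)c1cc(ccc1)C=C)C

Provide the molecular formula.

Heavy atoms from the SMILES: 13 C, 1 I, 1 O.
Implicit hydrogens by atom environment:
  4 × C (aromatic): 1 H each → 4
  3 × C: 2 H each → 6
  2 × C: 1 H each → 2
  2 × C (aromatic): no H
  1 × C: 3 H
  1 × C: no H
  1 × I: no H
  1 × O: no H
  Total hydrogens = 15.
Molecular formula: C13H15IO

C13H15IO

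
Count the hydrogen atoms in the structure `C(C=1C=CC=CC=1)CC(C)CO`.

Hydrogens are implicit in SMILES; fill each atom to its normal valence:
  5 × C (aromatic): 1 H each → 5
  3 × C: 2 H each → 6
  1 × C: 3 H
  1 × C: 1 H
  1 × C (aromatic): no H
  1 × O: 1 H
  Total hydrogens = 16.

16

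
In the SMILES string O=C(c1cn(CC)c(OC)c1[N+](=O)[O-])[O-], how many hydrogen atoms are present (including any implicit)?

Hydrogens are implicit in SMILES; fill each atom to its normal valence:
  3 × C (aromatic): no H
  3 × O: no H
  2 × C: 3 H each → 6
  2 × O (charge -1): no H
  1 × C: 2 H
  1 × C (aromatic): 1 H
  1 × C: no H
  1 × N (aromatic): no H
  1 × N (charge +1): no H
  Total hydrogens = 9.

9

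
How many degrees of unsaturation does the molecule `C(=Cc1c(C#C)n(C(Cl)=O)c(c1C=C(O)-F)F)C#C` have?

Molecular formula from the SMILES: C13H6ClF2NO2.
DoU = (2C + 2 + N − H − X)/2 = (2·13 + 2 + 1 − 6 − 3)/2 = 20/2 = 10.
(Structurally: 1 ring(s) + 9 π bond(s) = 10.)

10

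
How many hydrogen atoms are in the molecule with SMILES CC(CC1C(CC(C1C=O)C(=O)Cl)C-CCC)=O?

21

Hydrogens are implicit in SMILES; fill each atom to its normal valence:
  5 × C: 2 H each → 10
  5 × C: 1 H each → 5
  3 × O: no H
  2 × C: 3 H each → 6
  2 × C: no H
  1 × Cl: no H
  Total hydrogens = 21.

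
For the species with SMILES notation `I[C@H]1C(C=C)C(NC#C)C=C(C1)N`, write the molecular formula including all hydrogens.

C10H13IN2

Heavy atoms from the SMILES: 10 C, 1 I, 2 N.
Implicit hydrogens by atom environment:
  6 × C: 1 H each → 6
  2 × C: 2 H each → 4
  2 × C: no H
  1 × I: no H
  1 × N: 2 H
  1 × N: 1 H
  Total hydrogens = 13.
Molecular formula: C10H13IN2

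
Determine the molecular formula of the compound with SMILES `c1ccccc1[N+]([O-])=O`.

C6H5NO2

Heavy atoms from the SMILES: 6 C, 1 N, 2 O.
Implicit hydrogens by atom environment:
  5 × C (aromatic): 1 H each → 5
  1 × C (aromatic): no H
  1 × N (charge +1): no H
  1 × O: no H
  1 × O (charge -1): no H
  Total hydrogens = 5.
Molecular formula: C6H5NO2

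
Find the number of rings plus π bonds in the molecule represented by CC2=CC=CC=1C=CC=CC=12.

Molecular formula from the SMILES: C11H10.
DoU = (2C + 2 + N − H − X)/2 = (2·11 + 2 + 0 − 10 − 0)/2 = 14/2 = 7.
(Structurally: 2 ring(s) + 5 π bond(s) = 7.)

7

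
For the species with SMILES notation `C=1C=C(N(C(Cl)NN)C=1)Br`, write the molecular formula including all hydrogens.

Heavy atoms from the SMILES: 1 Br, 5 C, 1 Cl, 3 N.
Implicit hydrogens by atom environment:
  3 × C (aromatic): 1 H each → 3
  1 × Br: no H
  1 × C: 1 H
  1 × C (aromatic): no H
  1 × Cl: no H
  1 × N: 2 H
  1 × N: 1 H
  1 × N (aromatic): no H
  Total hydrogens = 7.
Molecular formula: C5H7BrClN3

C5H7BrClN3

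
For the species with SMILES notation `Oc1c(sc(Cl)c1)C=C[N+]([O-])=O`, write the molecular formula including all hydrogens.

C6H4ClNO3S

Heavy atoms from the SMILES: 6 C, 1 Cl, 1 N, 3 O, 1 S.
Implicit hydrogens by atom environment:
  3 × C (aromatic): no H
  2 × C: 1 H each → 2
  1 × C (aromatic): 1 H
  1 × Cl: no H
  1 × N (charge +1): no H
  1 × O: 1 H
  1 × O: no H
  1 × O (charge -1): no H
  1 × S (aromatic): no H
  Total hydrogens = 4.
Molecular formula: C6H4ClNO3S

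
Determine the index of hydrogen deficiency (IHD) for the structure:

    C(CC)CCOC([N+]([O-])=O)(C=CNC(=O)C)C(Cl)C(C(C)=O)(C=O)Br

Molecular formula from the SMILES: C15H22BrClN2O6.
DoU = (2C + 2 + N − H − X)/2 = (2·15 + 2 + 2 − 22 − 2)/2 = 10/2 = 5.
(Structurally: 0 ring(s) + 5 π bond(s) = 5.)

5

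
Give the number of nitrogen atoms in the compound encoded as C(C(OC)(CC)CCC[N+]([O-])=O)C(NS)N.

The symbol for nitrogen appears 3 times in the SMILES.

3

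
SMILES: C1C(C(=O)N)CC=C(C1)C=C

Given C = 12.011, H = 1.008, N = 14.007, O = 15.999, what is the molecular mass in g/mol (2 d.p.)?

151.21

Molecular formula: C9H13NO.
M = 9×12.011 + 13×1.008 + 1×14.007 + 1×15.999 = 151.21 g/mol.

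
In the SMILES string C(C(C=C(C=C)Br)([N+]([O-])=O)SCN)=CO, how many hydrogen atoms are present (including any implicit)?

Hydrogens are implicit in SMILES; fill each atom to its normal valence:
  4 × C: 1 H each → 4
  2 × C: 2 H each → 4
  2 × C: no H
  1 × Br: no H
  1 × N: 2 H
  1 × N (charge +1): no H
  1 × O: 1 H
  1 × O: no H
  1 × O (charge -1): no H
  1 × S: no H
  Total hydrogens = 11.

11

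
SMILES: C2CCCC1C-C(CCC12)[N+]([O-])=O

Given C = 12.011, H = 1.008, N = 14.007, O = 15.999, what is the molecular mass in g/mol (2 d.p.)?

183.25

Molecular formula: C10H17NO2.
M = 10×12.011 + 17×1.008 + 1×14.007 + 2×15.999 = 183.25 g/mol.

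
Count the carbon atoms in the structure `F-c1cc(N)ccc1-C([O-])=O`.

7

The symbol for carbon appears 7 times in the SMILES. Lowercase c denotes aromatic carbon and counts toward C.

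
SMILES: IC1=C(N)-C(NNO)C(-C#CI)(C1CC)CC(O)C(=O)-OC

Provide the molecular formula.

C13H19I2N3O4

Heavy atoms from the SMILES: 13 C, 2 I, 3 N, 4 O.
Implicit hydrogens by atom environment:
  6 × C: no H
  3 × C: 1 H each → 3
  2 × C: 3 H each → 6
  2 × C: 2 H each → 4
  2 × I: no H
  2 × N: 1 H each → 2
  2 × O: 1 H each → 2
  2 × O: no H
  1 × N: 2 H
  Total hydrogens = 19.
Molecular formula: C13H19I2N3O4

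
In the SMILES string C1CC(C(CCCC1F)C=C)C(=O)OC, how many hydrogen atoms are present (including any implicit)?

19

Hydrogens are implicit in SMILES; fill each atom to its normal valence:
  6 × C: 2 H each → 12
  4 × C: 1 H each → 4
  2 × O: no H
  1 × C: 3 H
  1 × C: no H
  1 × F: no H
  Total hydrogens = 19.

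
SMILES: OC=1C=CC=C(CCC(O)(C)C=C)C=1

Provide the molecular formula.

C12H16O2

Heavy atoms from the SMILES: 12 C, 2 O.
Implicit hydrogens by atom environment:
  4 × C (aromatic): 1 H each → 4
  3 × C: 2 H each → 6
  2 × C (aromatic): no H
  2 × O: 1 H each → 2
  1 × C: 3 H
  1 × C: 1 H
  1 × C: no H
  Total hydrogens = 16.
Molecular formula: C12H16O2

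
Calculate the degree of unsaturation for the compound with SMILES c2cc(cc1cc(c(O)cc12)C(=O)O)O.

8

Molecular formula from the SMILES: C11H8O4.
DoU = (2C + 2 + N − H − X)/2 = (2·11 + 2 + 0 − 8 − 0)/2 = 16/2 = 8.
(Structurally: 2 ring(s) + 6 π bond(s) = 8.)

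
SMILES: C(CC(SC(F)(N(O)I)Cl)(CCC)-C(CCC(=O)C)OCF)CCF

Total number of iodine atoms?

1

The symbol for iodine appears 1 time in the SMILES.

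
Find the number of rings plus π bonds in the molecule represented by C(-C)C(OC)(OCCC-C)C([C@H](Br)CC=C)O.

1

Molecular formula from the SMILES: C13H25BrO3.
DoU = (2C + 2 + N − H − X)/2 = (2·13 + 2 + 0 − 25 − 1)/2 = 2/2 = 1.
(Structurally: 0 ring(s) + 1 π bond(s) = 1.)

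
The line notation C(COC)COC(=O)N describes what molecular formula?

Heavy atoms from the SMILES: 5 C, 1 N, 3 O.
Implicit hydrogens by atom environment:
  3 × C: 2 H each → 6
  3 × O: no H
  1 × C: 3 H
  1 × C: no H
  1 × N: 2 H
  Total hydrogens = 11.
Molecular formula: C5H11NO3

C5H11NO3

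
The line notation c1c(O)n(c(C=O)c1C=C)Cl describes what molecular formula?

C7H6ClNO2

Heavy atoms from the SMILES: 7 C, 1 Cl, 1 N, 2 O.
Implicit hydrogens by atom environment:
  3 × C (aromatic): no H
  2 × C: 1 H each → 2
  1 × C: 2 H
  1 × C (aromatic): 1 H
  1 × Cl: no H
  1 × N (aromatic): no H
  1 × O: 1 H
  1 × O: no H
  Total hydrogens = 6.
Molecular formula: C7H6ClNO2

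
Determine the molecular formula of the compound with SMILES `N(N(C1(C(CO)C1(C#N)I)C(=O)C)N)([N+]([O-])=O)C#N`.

C8H9IN6O4

Heavy atoms from the SMILES: 8 C, 1 I, 6 N, 4 O.
Implicit hydrogens by atom environment:
  5 × C: no H
  4 × N: no H
  2 × O: no H
  1 × C: 3 H
  1 × C: 2 H
  1 × C: 1 H
  1 × I: no H
  1 × N: 2 H
  1 × N (charge +1): no H
  1 × O: 1 H
  1 × O (charge -1): no H
  Total hydrogens = 9.
Molecular formula: C8H9IN6O4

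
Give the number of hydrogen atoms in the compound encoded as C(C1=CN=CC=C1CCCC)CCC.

21

Hydrogens are implicit in SMILES; fill each atom to its normal valence:
  6 × C: 2 H each → 12
  3 × C (aromatic): 1 H each → 3
  2 × C: 3 H each → 6
  2 × C (aromatic): no H
  1 × N (aromatic): no H
  Total hydrogens = 21.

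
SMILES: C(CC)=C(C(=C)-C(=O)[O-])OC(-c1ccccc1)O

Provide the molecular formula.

C14H15O4-

Heavy atoms from the SMILES: 14 C, 4 O.
Implicit hydrogens by atom environment:
  5 × C (aromatic): 1 H each → 5
  3 × C: no H
  2 × C: 2 H each → 4
  2 × C: 1 H each → 2
  2 × O: no H
  1 × C: 3 H
  1 × C (aromatic): no H
  1 × O: 1 H
  1 × O (charge -1): no H
  Total hydrogens = 15.
Net charge -1.
Molecular formula: C14H15O4-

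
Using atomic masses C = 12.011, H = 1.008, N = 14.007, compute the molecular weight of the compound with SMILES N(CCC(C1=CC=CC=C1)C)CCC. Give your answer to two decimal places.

Molecular formula: C13H21N.
M = 13×12.011 + 21×1.008 + 1×14.007 = 191.32 g/mol.

191.32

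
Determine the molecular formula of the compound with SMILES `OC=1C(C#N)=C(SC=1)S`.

Heavy atoms from the SMILES: 5 C, 1 N, 1 O, 2 S.
Implicit hydrogens by atom environment:
  3 × C (aromatic): no H
  1 × C (aromatic): 1 H
  1 × C: no H
  1 × N: no H
  1 × O: 1 H
  1 × S: 1 H
  1 × S (aromatic): no H
  Total hydrogens = 3.
Molecular formula: C5H3NOS2

C5H3NOS2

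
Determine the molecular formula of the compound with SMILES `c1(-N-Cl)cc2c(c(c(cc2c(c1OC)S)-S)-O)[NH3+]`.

Heavy atoms from the SMILES: 11 C, 1 Cl, 2 N, 2 O, 2 S.
Implicit hydrogens by atom environment:
  8 × C (aromatic): no H
  2 × C (aromatic): 1 H each → 2
  2 × S: 1 H each → 2
  1 × C: 3 H
  1 × Cl: no H
  1 × N (charge +1): 3 H
  1 × N: 1 H
  1 × O: 1 H
  1 × O: no H
  Total hydrogens = 12.
Net charge +1.
Molecular formula: C11H12ClN2O2S2+

C11H12ClN2O2S2+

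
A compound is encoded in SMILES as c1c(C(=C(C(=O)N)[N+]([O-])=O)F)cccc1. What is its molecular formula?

Heavy atoms from the SMILES: 9 C, 1 F, 2 N, 3 O.
Implicit hydrogens by atom environment:
  5 × C (aromatic): 1 H each → 5
  3 × C: no H
  2 × O: no H
  1 × C (aromatic): no H
  1 × F: no H
  1 × N: 2 H
  1 × N (charge +1): no H
  1 × O (charge -1): no H
  Total hydrogens = 7.
Molecular formula: C9H7FN2O3

C9H7FN2O3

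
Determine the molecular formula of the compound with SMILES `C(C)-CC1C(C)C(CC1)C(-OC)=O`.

Heavy atoms from the SMILES: 11 C, 2 O.
Implicit hydrogens by atom environment:
  4 × C: 2 H each → 8
  3 × C: 3 H each → 9
  3 × C: 1 H each → 3
  2 × O: no H
  1 × C: no H
  Total hydrogens = 20.
Molecular formula: C11H20O2

C11H20O2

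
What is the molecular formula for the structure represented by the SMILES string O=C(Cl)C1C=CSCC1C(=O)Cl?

C7H6Cl2O2S

Heavy atoms from the SMILES: 7 C, 2 Cl, 2 O, 1 S.
Implicit hydrogens by atom environment:
  4 × C: 1 H each → 4
  2 × C: no H
  2 × Cl: no H
  2 × O: no H
  1 × C: 2 H
  1 × S: no H
  Total hydrogens = 6.
Molecular formula: C7H6Cl2O2S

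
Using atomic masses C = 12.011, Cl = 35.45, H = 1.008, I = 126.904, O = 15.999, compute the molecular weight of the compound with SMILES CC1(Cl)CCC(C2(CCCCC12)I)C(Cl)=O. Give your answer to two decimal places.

Molecular formula: C12H17Cl2IO.
M = 12×12.011 + 2×35.45 + 17×1.008 + 1×126.904 + 1×15.999 = 375.07 g/mol.

375.07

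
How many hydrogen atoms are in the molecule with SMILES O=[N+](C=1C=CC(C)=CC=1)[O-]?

7

Hydrogens are implicit in SMILES; fill each atom to its normal valence:
  4 × C (aromatic): 1 H each → 4
  2 × C (aromatic): no H
  1 × C: 3 H
  1 × N (charge +1): no H
  1 × O: no H
  1 × O (charge -1): no H
  Total hydrogens = 7.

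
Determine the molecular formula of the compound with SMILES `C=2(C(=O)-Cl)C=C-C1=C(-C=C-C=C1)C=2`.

C11H7ClO

Heavy atoms from the SMILES: 11 C, 1 Cl, 1 O.
Implicit hydrogens by atom environment:
  7 × C (aromatic): 1 H each → 7
  3 × C (aromatic): no H
  1 × C: no H
  1 × Cl: no H
  1 × O: no H
  Total hydrogens = 7.
Molecular formula: C11H7ClO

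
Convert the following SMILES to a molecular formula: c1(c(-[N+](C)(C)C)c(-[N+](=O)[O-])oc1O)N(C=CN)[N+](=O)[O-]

Heavy atoms from the SMILES: 9 C, 5 N, 6 O.
Implicit hydrogens by atom environment:
  4 × C (aromatic): no H
  3 × C: 3 H each → 9
  3 × N (charge +1): no H
  2 × C: 1 H each → 2
  2 × O: no H
  2 × O (charge -1): no H
  1 × N: 2 H
  1 × N: no H
  1 × O: 1 H
  1 × O (aromatic): no H
  Total hydrogens = 14.
Net charge +1.
Molecular formula: C9H14N5O6+

C9H14N5O6+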